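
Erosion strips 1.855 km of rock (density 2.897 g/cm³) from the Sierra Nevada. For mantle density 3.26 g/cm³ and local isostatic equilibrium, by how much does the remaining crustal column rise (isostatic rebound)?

Unloading: uplift u = e ρ_c/ρ_m = 1.855 km × 2.897/3.26 = 1.65 km.

1.65 km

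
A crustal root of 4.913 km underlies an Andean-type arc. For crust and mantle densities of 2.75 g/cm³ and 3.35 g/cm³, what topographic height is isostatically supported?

1.07 km

Balancing pressure at the compensation depth: ρ_c h = (ρ_m − ρ_c) r.
h = r (ρ_m − ρ_c) / ρ_c = 4.913 km × (3.35 − 2.75) / 2.75 = 1.07 km.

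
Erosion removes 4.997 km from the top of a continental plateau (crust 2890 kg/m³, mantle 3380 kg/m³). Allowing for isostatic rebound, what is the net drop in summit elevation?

Rebound u = e ρ_c/ρ_m = 4.997 km × 2890/3380 = 4.273 km.
Net surface drop = e − u = 4.997 km − 4.273 km = e (ρ_m − ρ_c)/ρ_m = 0.724 km.

0.724 km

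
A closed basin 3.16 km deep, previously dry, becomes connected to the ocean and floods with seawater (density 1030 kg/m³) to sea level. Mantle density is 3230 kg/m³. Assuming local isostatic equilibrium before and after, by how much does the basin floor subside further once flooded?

After flooding the water column is d + s deep. Its weight must equal the weight of mantle displaced by the extra subsidence s: (d + s) ρ_w = s ρ_m.
s = d ρ_w / (ρ_m − ρ_w) = 3.16 km × 1030/(3230 − 1030) = 1.48 km.

1.48 km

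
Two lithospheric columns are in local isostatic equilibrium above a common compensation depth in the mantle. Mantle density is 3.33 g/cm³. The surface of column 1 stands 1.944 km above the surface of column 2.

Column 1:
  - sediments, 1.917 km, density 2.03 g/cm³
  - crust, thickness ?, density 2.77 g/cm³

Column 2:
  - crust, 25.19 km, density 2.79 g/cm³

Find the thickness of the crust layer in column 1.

31.4 km

Take the compensation level at the base of the deeper column (depth z_c below the surface of column 1) and equate Σ ρ_i t_i down to z_c; mantle fills any gap and the z_c terms cancel.
Column 1: 1.917×2.03 + x×2.77 + (z_c − 1.917 − x)×3.33
Column 2: 1.944×0 + 25.19×2.79 + (z_c − 1.944 − 25.19)×3.33
The z_c×3.33 term appears on both sides and cancels. Collect the known terms of each column as K = Σ(ρt)_known − 3.33 × (depth of known layers): K_1 = 3.89151 − 3.33×1.917 = −2.4921; K_2 = 70.2801 − 3.33×(1.944 + 25.19) = −20.07612.
Balance: K_1 − x×(3.33 − 2.77) = K_2, so x = (K_1 − K_2)/(3.33 − 2.77) = 17.584/0.56 = 31.4 km.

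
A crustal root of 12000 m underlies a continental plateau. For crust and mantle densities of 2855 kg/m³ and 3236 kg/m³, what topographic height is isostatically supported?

1600 m

For local isostatic compensation: ρ_c h = (ρ_m − ρ_c) r.
h = r (ρ_m − ρ_c) / ρ_c = 12000 m × (3236 − 2855) / 2855 = 1600 m.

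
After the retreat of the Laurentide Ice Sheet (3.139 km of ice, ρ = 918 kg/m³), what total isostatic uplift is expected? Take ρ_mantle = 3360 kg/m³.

Removing the load lets mantle flow back in; uplift u satisfies ρ_ice t = ρ_m u.
u = t ρ_ice/ρ_m = 3.139 km × 918/3360 = 0.858 km.

0.858 km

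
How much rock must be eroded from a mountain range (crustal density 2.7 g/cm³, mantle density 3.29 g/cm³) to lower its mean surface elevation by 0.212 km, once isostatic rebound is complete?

1.18 km

Net drop Δ = e − u = e − e ρ_c/ρ_m = e (ρ_m − ρ_c)/ρ_m.
e = Δ ρ_m/(ρ_m − ρ_c) = 0.212 km × 3.29/0.59 = 1.18 km.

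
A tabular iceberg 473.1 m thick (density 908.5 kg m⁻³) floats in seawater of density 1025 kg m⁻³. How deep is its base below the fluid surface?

419 m

Draft d = t ρ_obj/ρ_fluid = 473.1 m × 908.5/1025 = 419 m.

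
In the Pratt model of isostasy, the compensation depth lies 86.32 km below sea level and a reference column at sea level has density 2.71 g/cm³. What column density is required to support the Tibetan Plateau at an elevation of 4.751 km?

2.57 g/cm³

Pratt balance: ρ_ref D = ρ (D + h).
ρ = ρ_ref D/(D + h) = 2.71 × 86.32 km/(86.32 km + 4.751 km) = 2.57 g/cm³.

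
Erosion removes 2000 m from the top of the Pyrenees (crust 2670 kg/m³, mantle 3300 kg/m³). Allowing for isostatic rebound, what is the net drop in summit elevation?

382 m

Rebound u = e ρ_c/ρ_m = 2000 m × 2670/3300 = 1618 m.
Net surface drop = e − u = 2000 m − 1618 m = e (ρ_m − ρ_c)/ρ_m = 382 m.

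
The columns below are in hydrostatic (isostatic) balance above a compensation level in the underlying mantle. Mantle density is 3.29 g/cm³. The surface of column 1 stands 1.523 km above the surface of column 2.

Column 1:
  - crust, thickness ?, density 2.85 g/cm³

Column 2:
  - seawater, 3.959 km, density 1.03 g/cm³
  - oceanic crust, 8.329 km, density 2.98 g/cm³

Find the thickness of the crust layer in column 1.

37.6 km

Take the compensation level at the base of the deeper column (depth z_c below the surface of column 1) and equate Σ ρ_i t_i down to z_c; mantle fills any gap and the z_c terms cancel.
Column 1: x×2.85 + (z_c − 0 − x)×3.29
Column 2: 1.523×0 + 3.959×1.03 + 8.329×2.98 + (z_c − 1.523 − 12.288)×3.29
The z_c×3.29 term appears on both sides and cancels. Collect the known terms of each column as K = Σ(ρt)_known − 3.29 × (depth of known layers): K_1 = 0 − 3.29×0 = 0; K_2 = 28.89819 − 3.29×(1.523 + 12.288) = −16.54.
Balance: K_1 − x×(3.29 − 2.85) = K_2, so x = (K_1 − K_2)/(3.29 − 2.85) = 16.54/0.44 = 37.6 km.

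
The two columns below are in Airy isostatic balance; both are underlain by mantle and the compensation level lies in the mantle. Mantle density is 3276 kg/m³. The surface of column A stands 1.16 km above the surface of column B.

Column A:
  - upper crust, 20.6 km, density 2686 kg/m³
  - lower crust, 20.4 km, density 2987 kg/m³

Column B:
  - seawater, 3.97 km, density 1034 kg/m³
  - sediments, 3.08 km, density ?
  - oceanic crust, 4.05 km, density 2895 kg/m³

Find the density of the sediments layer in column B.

Take the compensation level at the base of the deeper column (depth z_c below the surface of column A) and equate Σ ρ_i t_i down to z_c; mantle fills any gap and the z_c terms cancel.
Column A: 20.6×2686 + 20.4×2987 + (z_c − 41)×3276
Column B: 1.16×0 + 3.97×1034 + 3.08×ρ + 4.05×2895 + (z_c − 1.16 − 11.1)×3276
The z_c×3276 term appears on both sides and cancels. Collect the known terms of each column as K = Σ(ρt)_known − 3276 × (depth of known layers): K_A = 116266.4 − 3276×41 = −18049.6; K_B = 15829.73 − 3276×(1.16 + 11.1) = −24334.03.
Balance: K_A = K_B + 3.08×ρ, so ρ = (K_A − K_B)/3.08 = 6284.43/3.08 = 2040 kg/m³.

2040 kg/m³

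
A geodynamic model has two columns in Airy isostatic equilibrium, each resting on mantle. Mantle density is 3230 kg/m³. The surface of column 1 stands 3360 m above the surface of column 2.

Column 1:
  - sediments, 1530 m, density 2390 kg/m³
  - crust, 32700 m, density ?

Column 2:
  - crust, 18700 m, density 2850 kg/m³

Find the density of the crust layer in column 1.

Take the compensation level at the base of the deeper column (depth z_c below the surface of column 1) and equate Σ ρ_i t_i down to z_c; mantle fills any gap and the z_c terms cancel.
Column 1: 1530×2390 + 32700×ρ + (z_c − 34230)×3230
Column 2: 3360×0 + 18700×2850 + (z_c − 3360 − 18700)×3230
The z_c×3230 term appears on both sides and cancels. Collect the known terms of each column as K = Σ(ρt)_known − 3230 × (depth of known layers): K_1 = 3656700 − 3230×34230 = −106906200; K_2 = 53295000 − 3230×(3360 + 18700) = −17958800.
Balance: K_1 + 32700×ρ = K_2, so ρ = (K_2 − K_1)/32700 = 88947400/32700 = 2720 kg/m³.

2720 kg/m³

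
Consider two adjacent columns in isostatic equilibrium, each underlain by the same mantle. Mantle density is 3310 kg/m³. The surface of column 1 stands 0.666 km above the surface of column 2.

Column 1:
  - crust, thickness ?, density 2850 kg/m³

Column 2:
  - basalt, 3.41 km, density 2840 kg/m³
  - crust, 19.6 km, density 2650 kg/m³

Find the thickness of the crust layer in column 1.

Take the compensation level at the base of the deeper column (depth z_c below the surface of column 1) and equate Σ ρ_i t_i down to z_c; mantle fills any gap and the z_c terms cancel.
Column 1: x×2850 + (z_c − 0 − x)×3310
Column 2: 0.666×0 + 3.41×2840 + 19.6×2650 + (z_c − 0.666 − 23.01)×3310
The z_c×3310 term appears on both sides and cancels. Collect the known terms of each column as K = Σ(ρt)_known − 3310 × (depth of known layers): K_1 = 0 − 3310×0 = 0; K_2 = 61624.4 − 3310×(0.666 + 23.01) = −16743.16.
Balance: K_1 − x×(3310 − 2850) = K_2, so x = (K_1 − K_2)/(3310 − 2850) = 16743.2/460 = 36.4 km.

36.4 km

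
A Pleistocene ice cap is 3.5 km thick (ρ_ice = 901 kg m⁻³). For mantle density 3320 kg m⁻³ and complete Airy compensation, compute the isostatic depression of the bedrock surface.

In Airy isostatic equilibrium: the ice load ρ_ice t is balanced by mantle displaced below, ρ_m s.
s = t ρ_ice / ρ_m = 3.5 km × 901/3320 = 0.95 km.

0.95 km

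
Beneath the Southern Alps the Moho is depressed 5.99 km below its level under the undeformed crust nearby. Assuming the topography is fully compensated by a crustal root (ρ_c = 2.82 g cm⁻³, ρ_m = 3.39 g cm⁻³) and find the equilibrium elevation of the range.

In Airy isostatic equilibrium: ρ_c h = (ρ_m − ρ_c) r.
h = r (ρ_m − ρ_c) / ρ_c = 5.99 km × (3.39 − 2.82) / 2.82 = 1.21 km.

1.21 km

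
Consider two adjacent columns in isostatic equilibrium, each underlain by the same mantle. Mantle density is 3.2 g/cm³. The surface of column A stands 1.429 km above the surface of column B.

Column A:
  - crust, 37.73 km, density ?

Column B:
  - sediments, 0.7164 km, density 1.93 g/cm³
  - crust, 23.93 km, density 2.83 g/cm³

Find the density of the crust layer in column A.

2.82 g/cm³

Take the compensation level at the base of the deeper column (depth z_c below the surface of column A) and equate Σ ρ_i t_i down to z_c; mantle fills any gap and the z_c terms cancel.
Column A: 37.73×ρ + (z_c − 37.73)×3.2
Column B: 1.429×0 + 0.7164×1.93 + 23.93×2.83 + (z_c − 1.429 − 24.6464)×3.2
The z_c×3.2 term appears on both sides and cancels. Collect the known terms of each column as K = Σ(ρt)_known − 3.2 × (depth of known layers): K_A = 0 − 3.2×37.73 = −120.736; K_B = 69.104552 − 3.2×(1.429 + 24.6464) = −14.336728.
Balance: K_A + 37.73×ρ = K_B, so ρ = (K_B − K_A)/37.73 = 106.399/37.73 = 2.82 g/cm³.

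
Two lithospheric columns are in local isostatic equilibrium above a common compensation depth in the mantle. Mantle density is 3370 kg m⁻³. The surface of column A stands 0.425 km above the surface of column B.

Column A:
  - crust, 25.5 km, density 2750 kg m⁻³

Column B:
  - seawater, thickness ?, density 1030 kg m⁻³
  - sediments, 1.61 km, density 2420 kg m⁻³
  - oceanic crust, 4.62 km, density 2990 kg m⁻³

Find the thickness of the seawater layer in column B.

Take the compensation level at the base of the deeper column (depth z_c below the surface of column A) and equate Σ ρ_i t_i down to z_c; mantle fills any gap and the z_c terms cancel.
Column A: 25.5×2750 + (z_c − 25.5)×3370
Column B: 0.425×0 + x×1030 + 1.61×2420 + 4.62×2990 + (z_c − 0.425 − 6.23 − x)×3370
The z_c×3370 term appears on both sides and cancels. Collect the known terms of each column as K = Σ(ρt)_known − 3370 × (depth of known layers): K_A = 70125 − 3370×25.5 = −15810; K_B = 17710 − 3370×(0.425 + 6.23) = −4717.35.
Balance: K_A = K_B − x×(3370 − 1030), so x = (K_B − K_A)/(3370 − 1030) = 11092.6/2340 = 4.74 km.

4.74 km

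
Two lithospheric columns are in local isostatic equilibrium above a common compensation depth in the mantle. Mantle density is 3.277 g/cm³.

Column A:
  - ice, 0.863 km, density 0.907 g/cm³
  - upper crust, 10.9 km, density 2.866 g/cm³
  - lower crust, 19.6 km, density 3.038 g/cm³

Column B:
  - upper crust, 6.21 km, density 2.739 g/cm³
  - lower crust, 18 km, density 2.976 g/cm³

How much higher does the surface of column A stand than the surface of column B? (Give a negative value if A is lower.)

For any compensation level in the mantle, the mantle terms cancel and isostasy reduces to e = (Σt_A − Σt_B) − (Σ(ρt)_A − Σ(ρt)_B) / ρ_m.
Σt_A = 31.363 km; Σt_B = 24.21 km; Σ(ρt)_A = 91.566941; Σ(ρt)_B = 70.57719 (in km·g/cm³).
e = (31.363 − 24.21) − (91.566941 − 70.57719) / 3.277 = 0.748 km.

0.748 km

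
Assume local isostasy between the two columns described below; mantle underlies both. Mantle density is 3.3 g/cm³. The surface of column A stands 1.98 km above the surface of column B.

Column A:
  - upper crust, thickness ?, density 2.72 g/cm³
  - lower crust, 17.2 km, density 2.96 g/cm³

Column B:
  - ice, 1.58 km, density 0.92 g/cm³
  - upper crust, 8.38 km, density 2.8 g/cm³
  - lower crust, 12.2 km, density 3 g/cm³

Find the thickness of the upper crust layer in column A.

Take the compensation level at the base of the deeper column (depth z_c below the surface of column A) and equate Σ ρ_i t_i down to z_c; mantle fills any gap and the z_c terms cancel.
Column A: x×2.72 + 17.2×2.96 + (z_c − 17.2 − x)×3.3
Column B: 1.98×0 + 1.58×0.92 + 8.38×2.8 + 12.2×3 + (z_c − 1.98 − 22.16)×3.3
The z_c×3.3 term appears on both sides and cancels. Collect the known terms of each column as K = Σ(ρt)_known − 3.3 × (depth of known layers): K_A = 50.912 − 3.3×17.2 = −5.848; K_B = 61.5176 − 3.3×(1.98 + 22.16) = −18.1444.
Balance: K_A − x×(3.3 − 2.72) = K_B, so x = (K_A − K_B)/(3.3 − 2.72) = 12.2964/0.58 = 21.2 km.

21.2 km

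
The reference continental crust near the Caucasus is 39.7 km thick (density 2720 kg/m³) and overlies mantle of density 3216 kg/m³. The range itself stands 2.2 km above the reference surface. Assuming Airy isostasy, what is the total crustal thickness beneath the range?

54 km

Root depth r = h ρ_c / (ρ_m − ρ_c) = 2.2 km × 2720 / 496 = 12.06 km.
Total thickness = T + h + r = 39.7 km + 2.2 km + 12.06 km = 54 km.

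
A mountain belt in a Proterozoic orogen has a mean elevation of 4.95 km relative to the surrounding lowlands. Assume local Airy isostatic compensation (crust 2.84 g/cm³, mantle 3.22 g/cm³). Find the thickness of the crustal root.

In Airy isostatic equilibrium: the weight of the topography is balanced by the buoyancy of the root, ρ_c h = (ρ_m − ρ_c) r.
r = h · ρ_c / (ρ_m − ρ_c) = 4.95 km × 2.84 / (3.22 − 2.84) = 37 km.

37 km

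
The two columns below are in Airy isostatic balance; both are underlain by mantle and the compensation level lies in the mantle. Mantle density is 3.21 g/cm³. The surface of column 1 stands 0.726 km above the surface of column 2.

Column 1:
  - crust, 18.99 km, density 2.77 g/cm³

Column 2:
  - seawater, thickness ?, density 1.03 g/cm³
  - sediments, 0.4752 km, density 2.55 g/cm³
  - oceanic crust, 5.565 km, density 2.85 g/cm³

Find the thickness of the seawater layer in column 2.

Take the compensation level at the base of the deeper column (depth z_c below the surface of column 1) and equate Σ ρ_i t_i down to z_c; mantle fills any gap and the z_c terms cancel.
Column 1: 18.99×2.77 + (z_c − 18.99)×3.21
Column 2: 0.726×0 + x×1.03 + 0.4752×2.55 + 5.565×2.85 + (z_c − 0.726 − 6.0402 − x)×3.21
The z_c×3.21 term appears on both sides and cancels. Collect the known terms of each column as K = Σ(ρt)_known − 3.21 × (depth of known layers): K_1 = 52.6023 − 3.21×18.99 = −8.3556; K_2 = 17.07201 − 3.21×(0.726 + 6.0402) = −4.647492.
Balance: K_1 = K_2 − x×(3.21 − 1.03), so x = (K_2 − K_1)/(3.21 − 1.03) = 3.70811/2.18 = 1.7 km.

1.7 km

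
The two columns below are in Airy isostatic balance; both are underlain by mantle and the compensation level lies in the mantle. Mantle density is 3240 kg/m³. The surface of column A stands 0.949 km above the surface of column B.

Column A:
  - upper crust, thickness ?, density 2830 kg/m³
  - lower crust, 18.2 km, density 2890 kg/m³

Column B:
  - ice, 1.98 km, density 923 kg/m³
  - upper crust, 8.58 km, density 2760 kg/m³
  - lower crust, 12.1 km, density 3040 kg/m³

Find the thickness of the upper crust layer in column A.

19.1 km

Take the compensation level at the base of the deeper column (depth z_c below the surface of column A) and equate Σ ρ_i t_i down to z_c; mantle fills any gap and the z_c terms cancel.
Column A: x×2830 + 18.2×2890 + (z_c − 18.2 − x)×3240
Column B: 0.949×0 + 1.98×923 + 8.58×2760 + 12.1×3040 + (z_c − 0.949 − 22.66)×3240
The z_c×3240 term appears on both sides and cancels. Collect the known terms of each column as K = Σ(ρt)_known − 3240 × (depth of known layers): K_A = 52598 − 3240×18.2 = −6370; K_B = 62292.34 − 3240×(0.949 + 22.66) = −14200.82.
Balance: K_A − x×(3240 − 2830) = K_B, so x = (K_A − K_B)/(3240 − 2830) = 7830.82/410 = 19.1 km.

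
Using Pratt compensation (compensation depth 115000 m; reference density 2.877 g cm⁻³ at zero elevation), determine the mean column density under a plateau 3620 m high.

2.79 g cm⁻³

Pratt balance: ρ_ref D = ρ (D + h).
ρ = ρ_ref D/(D + h) = 2.877 × 115000 m/(115000 m + 3620 m) = 2.79 g cm⁻³.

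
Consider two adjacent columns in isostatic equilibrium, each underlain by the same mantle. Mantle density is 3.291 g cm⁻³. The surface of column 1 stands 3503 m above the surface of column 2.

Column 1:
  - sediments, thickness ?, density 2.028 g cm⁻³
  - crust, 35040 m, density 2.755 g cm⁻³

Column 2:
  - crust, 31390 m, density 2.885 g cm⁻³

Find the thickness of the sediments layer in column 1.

Take the compensation level at the base of the deeper column (depth z_c below the surface of column 1) and equate Σ ρ_i t_i down to z_c; mantle fills any gap and the z_c terms cancel.
Column 1: x×2.028 + 35040×2.755 + (z_c − 35040 − x)×3.291
Column 2: 3503×0 + 31390×2.885 + (z_c − 3503 − 31390)×3.291
The z_c×3.291 term appears on both sides and cancels. Collect the known terms of each column as K = Σ(ρt)_known − 3.291 × (depth of known layers): K_1 = 96535.2 − 3.291×35040 = −18781.44; K_2 = 90560.15 − 3.291×(3503 + 31390) = −24272.713.
Balance: K_1 − x×(3.291 − 2.028) = K_2, so x = (K_1 − K_2)/(3.291 − 2.028) = 5491.27/1.263 = 4350 m.

4350 m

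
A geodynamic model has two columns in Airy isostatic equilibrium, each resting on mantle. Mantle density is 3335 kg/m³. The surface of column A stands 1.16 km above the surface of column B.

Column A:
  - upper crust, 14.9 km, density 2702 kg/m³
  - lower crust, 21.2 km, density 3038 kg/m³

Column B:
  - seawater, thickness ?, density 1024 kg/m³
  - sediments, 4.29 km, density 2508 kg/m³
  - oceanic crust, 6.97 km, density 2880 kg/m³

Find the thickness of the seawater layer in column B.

Take the compensation level at the base of the deeper column (depth z_c below the surface of column A) and equate Σ ρ_i t_i down to z_c; mantle fills any gap and the z_c terms cancel.
Column A: 14.9×2702 + 21.2×3038 + (z_c − 36.1)×3335
Column B: 1.16×0 + x×1024 + 4.29×2508 + 6.97×2880 + (z_c − 1.16 − 11.26 − x)×3335
The z_c×3335 term appears on both sides and cancels. Collect the known terms of each column as K = Σ(ρt)_known − 3335 × (depth of known layers): K_A = 104665.4 − 3335×36.1 = −15728.1; K_B = 30832.92 − 3335×(1.16 + 11.26) = −10587.78.
Balance: K_A = K_B − x×(3335 − 1024), so x = (K_B − K_A)/(3335 − 1024) = 5140.32/2311 = 2.22 km.

2.22 km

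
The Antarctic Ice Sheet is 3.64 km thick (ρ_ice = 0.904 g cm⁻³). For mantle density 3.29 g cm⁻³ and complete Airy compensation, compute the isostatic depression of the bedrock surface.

Isostatic balance requires: the ice load ρ_ice t is balanced by mantle displaced below, ρ_m s.
s = t ρ_ice / ρ_m = 3.64 km × 0.904/3.29 = 1 km.

1 km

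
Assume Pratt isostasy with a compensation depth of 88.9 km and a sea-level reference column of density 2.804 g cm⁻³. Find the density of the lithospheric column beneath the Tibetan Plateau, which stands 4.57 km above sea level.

Pratt balance: ρ_ref D = ρ (D + h).
ρ = ρ_ref D/(D + h) = 2.804 × 88.9 km/(88.9 km + 4.57 km) = 2.67 g cm⁻³.

2.67 g cm⁻³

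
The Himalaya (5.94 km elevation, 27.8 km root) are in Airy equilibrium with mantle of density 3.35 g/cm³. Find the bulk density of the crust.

ρ_c h = (ρ_m − ρ_c) r → ρ_c (h + r) = ρ_m r → ρ_c = ρ_m r / (h + r).
ρ_c = 3.35 × 27.8 km / (5.94 km + 27.8 km) = 2.76 g/cm³.

2.76 g/cm³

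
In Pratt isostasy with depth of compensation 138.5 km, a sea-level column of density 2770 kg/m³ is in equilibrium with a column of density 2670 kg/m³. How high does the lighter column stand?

5.19 km

ρ_ref D = ρ (D + h) → h = D (ρ_ref − ρ)/ρ.
h = 138.5 km × (2770 − 2670)/2670 = 5.19 km.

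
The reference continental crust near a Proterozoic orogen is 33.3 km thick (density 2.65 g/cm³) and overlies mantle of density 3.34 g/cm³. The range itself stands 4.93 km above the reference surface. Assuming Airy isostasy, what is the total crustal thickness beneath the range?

57.2 km

Root depth r = h ρ_c / (ρ_m − ρ_c) = 4.93 km × 2.65 / 0.69 = 18.93 km.
Total thickness = T + h + r = 33.3 km + 4.93 km + 18.93 km = 57.2 km.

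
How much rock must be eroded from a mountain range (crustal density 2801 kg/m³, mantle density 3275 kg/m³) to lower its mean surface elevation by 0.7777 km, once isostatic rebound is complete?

5.37 km

Net drop Δ = e − u = e − e ρ_c/ρ_m = e (ρ_m − ρ_c)/ρ_m.
e = Δ ρ_m/(ρ_m − ρ_c) = 0.7777 km × 3275/474 = 5.37 km.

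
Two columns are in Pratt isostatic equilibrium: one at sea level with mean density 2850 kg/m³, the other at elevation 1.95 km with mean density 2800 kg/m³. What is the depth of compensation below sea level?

ρ_ref D = ρ (D + h) → D (ρ_ref − ρ) = ρ h.
D = ρ h/(ρ_ref − ρ) = 2800 × 1.95 km/(2850 − 2800) = 109 km.

109 km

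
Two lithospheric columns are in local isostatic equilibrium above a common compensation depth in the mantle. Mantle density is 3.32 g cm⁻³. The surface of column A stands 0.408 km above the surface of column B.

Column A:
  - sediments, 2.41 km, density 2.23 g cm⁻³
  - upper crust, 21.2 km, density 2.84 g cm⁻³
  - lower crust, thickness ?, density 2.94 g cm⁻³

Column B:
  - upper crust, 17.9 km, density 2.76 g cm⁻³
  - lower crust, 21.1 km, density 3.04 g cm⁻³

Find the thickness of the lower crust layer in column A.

11.8 km

Take the compensation level at the base of the deeper column (depth z_c below the surface of column A) and equate Σ ρ_i t_i down to z_c; mantle fills any gap and the z_c terms cancel.
Column A: 2.41×2.23 + 21.2×2.84 + x×2.94 + (z_c − 23.61 − x)×3.32
Column B: 0.408×0 + 17.9×2.76 + 21.1×3.04 + (z_c − 0.408 − 39)×3.32
The z_c×3.32 term appears on both sides and cancels. Collect the known terms of each column as K = Σ(ρt)_known − 3.32 × (depth of known layers): K_A = 65.5823 − 3.32×23.61 = −12.8029; K_B = 113.548 − 3.32×(0.408 + 39) = −17.28656.
Balance: K_A − x×(3.32 − 2.94) = K_B, so x = (K_A − K_B)/(3.32 − 2.94) = 4.48366/0.38 = 11.8 km.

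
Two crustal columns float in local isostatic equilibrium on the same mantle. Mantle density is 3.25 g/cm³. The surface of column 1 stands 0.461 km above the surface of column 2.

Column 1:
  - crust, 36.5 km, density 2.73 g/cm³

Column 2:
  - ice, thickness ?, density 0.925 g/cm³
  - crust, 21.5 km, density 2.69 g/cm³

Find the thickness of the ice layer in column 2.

Take the compensation level at the base of the deeper column (depth z_c below the surface of column 1) and equate Σ ρ_i t_i down to z_c; mantle fills any gap and the z_c terms cancel.
Column 1: 36.5×2.73 + (z_c − 36.5)×3.25
Column 2: 0.461×0 + x×0.925 + 21.5×2.69 + (z_c − 0.461 − 21.5 − x)×3.25
The z_c×3.25 term appears on both sides and cancels. Collect the known terms of each column as K = Σ(ρt)_known − 3.25 × (depth of known layers): K_1 = 99.645 − 3.25×36.5 = −18.98; K_2 = 57.835 − 3.25×(0.461 + 21.5) = −13.53825.
Balance: K_1 = K_2 − x×(3.25 − 0.925), so x = (K_2 − K_1)/(3.25 − 0.925) = 5.44175/2.325 = 2.34 km.

2.34 km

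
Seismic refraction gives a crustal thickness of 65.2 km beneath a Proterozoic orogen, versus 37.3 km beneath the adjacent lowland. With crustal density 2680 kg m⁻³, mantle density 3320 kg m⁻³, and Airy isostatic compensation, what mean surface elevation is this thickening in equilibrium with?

Excess crust Δ = 65.2 km − 37.3 km = 27.9 km, split between elevation h and root r with h + r = Δ.
Airy balance ρ_c h = (ρ_m − ρ_c) r gives r = h ρ_c/(ρ_m − ρ_c), so h (1 + ρ_c/(ρ_m − ρ_c)) = Δ, i.e. h = Δ (ρ_m − ρ_c)/ρ_m.
h = 27.9 km × 640/3320 = 5.38 km.

5.38 km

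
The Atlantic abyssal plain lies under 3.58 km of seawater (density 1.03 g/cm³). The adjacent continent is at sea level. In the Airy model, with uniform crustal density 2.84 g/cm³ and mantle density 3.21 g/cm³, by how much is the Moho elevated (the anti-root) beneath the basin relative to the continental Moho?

17.5 km

By Archimedes' principle applied to the lithosphere: replacing crust with seawater at the top is compensated by replacing crust with mantle at the base: d (ρ_c − ρ_w) = a (ρ_m − ρ_c).
a = d (ρ_c − ρ_w)/(ρ_m − ρ_c) = 3.58 km × 1.81/0.37 = 17.5 km.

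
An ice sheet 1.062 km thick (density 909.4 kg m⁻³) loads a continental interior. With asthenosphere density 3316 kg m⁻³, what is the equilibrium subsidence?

0.291 km

Equating mass per unit area of the two columns: the ice load ρ_ice t is balanced by mantle displaced below, ρ_m s.
s = t ρ_ice / ρ_m = 1.062 km × 909.4/3316 = 0.291 km.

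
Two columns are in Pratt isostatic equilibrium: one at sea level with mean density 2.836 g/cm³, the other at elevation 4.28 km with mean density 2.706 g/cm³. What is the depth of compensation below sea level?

ρ_ref D = ρ (D + h) → D (ρ_ref − ρ) = ρ h.
D = ρ h/(ρ_ref − ρ) = 2.706 × 4.28 km/(2.836 − 2.706) = 89.1 km.

89.1 km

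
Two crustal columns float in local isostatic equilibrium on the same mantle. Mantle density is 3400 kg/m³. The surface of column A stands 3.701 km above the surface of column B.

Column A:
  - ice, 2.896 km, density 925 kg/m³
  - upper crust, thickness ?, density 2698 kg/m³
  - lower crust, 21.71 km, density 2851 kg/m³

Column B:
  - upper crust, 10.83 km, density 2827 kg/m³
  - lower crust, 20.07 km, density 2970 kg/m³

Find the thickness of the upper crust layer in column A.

Take the compensation level at the base of the deeper column (depth z_c below the surface of column A) and equate Σ ρ_i t_i down to z_c; mantle fills any gap and the z_c terms cancel.
Column A: 2.896×925 + x×2698 + 21.71×2851 + (z_c − 24.606 − x)×3400
Column B: 3.701×0 + 10.83×2827 + 20.07×2970 + (z_c − 3.701 − 30.9)×3400
The z_c×3400 term appears on both sides and cancels. Collect the known terms of each column as K = Σ(ρt)_known − 3400 × (depth of known layers): K_A = 64574.01 − 3400×24.606 = −19086.39; K_B = 90224.31 − 3400×(3.701 + 30.9) = −27419.09.
Balance: K_A − x×(3400 − 2698) = K_B, so x = (K_A − K_B)/(3400 − 2698) = 8332.7/702 = 11.9 km.

11.9 km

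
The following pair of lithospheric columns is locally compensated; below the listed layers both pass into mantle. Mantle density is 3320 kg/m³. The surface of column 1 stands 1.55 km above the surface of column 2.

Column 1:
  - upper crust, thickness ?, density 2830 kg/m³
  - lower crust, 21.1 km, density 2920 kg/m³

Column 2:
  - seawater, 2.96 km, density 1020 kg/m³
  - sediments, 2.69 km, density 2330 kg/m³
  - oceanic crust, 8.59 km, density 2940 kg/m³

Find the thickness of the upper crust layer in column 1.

19.3 km

Take the compensation level at the base of the deeper column (depth z_c below the surface of column 1) and equate Σ ρ_i t_i down to z_c; mantle fills any gap and the z_c terms cancel.
Column 1: x×2830 + 21.1×2920 + (z_c − 21.1 − x)×3320
Column 2: 1.55×0 + 2.96×1020 + 2.69×2330 + 8.59×2940 + (z_c − 1.55 − 14.24)×3320
The z_c×3320 term appears on both sides and cancels. Collect the known terms of each column as K = Σ(ρt)_known − 3320 × (depth of known layers): K_1 = 61612 − 3320×21.1 = −8440; K_2 = 34541.5 − 3320×(1.55 + 14.24) = −17881.3.
Balance: K_1 − x×(3320 − 2830) = K_2, so x = (K_1 − K_2)/(3320 − 2830) = 9441.3/490 = 19.3 km.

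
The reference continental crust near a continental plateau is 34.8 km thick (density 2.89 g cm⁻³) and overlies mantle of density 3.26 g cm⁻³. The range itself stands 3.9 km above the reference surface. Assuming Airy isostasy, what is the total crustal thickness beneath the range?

Root depth r = h ρ_c / (ρ_m − ρ_c) = 3.9 km × 2.89 / 0.37 = 30.46 km.
Total thickness = T + h + r = 34.8 km + 3.9 km + 30.46 km = 69.2 km.

69.2 km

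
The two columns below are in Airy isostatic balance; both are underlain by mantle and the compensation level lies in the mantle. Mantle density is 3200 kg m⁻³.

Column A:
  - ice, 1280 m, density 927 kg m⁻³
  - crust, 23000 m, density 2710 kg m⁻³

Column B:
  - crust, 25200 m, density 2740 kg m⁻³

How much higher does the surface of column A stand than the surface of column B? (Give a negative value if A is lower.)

For any compensation level in the mantle, the mantle terms cancel and isostasy reduces to e = (Σt_A − Σt_B) − (Σ(ρt)_A − Σ(ρt)_B) / ρ_m.
Σt_A = 24280 m; Σt_B = 25200 m; Σ(ρt)_A = 63516560; Σ(ρt)_B = 69048000 (in m·kg m⁻³).
e = (24280 − 25200) − (63516560 − 69048000) / 3200 = 809 m.

809 m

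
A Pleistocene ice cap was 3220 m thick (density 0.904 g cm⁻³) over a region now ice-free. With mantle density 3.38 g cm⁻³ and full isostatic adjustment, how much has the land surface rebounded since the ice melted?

861 m

Removing the load lets mantle flow back in; uplift u satisfies ρ_ice t = ρ_m u.
u = t ρ_ice/ρ_m = 3220 m × 0.904/3.38 = 861 m.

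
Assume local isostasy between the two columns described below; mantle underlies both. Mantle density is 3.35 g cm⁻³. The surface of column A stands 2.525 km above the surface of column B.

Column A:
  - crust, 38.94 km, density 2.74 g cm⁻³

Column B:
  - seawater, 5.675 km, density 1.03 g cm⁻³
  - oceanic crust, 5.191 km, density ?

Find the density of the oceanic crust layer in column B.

Take the compensation level at the base of the deeper column (depth z_c below the surface of column A) and equate Σ ρ_i t_i down to z_c; mantle fills any gap and the z_c terms cancel.
Column A: 38.94×2.74 + (z_c − 38.94)×3.35
Column B: 2.525×0 + 5.675×1.03 + 5.191×ρ + (z_c − 2.525 − 10.866)×3.35
The z_c×3.35 term appears on both sides and cancels. Collect the known terms of each column as K = Σ(ρt)_known − 3.35 × (depth of known layers): K_A = 106.6956 − 3.35×38.94 = −23.7534; K_B = 5.84525 − 3.35×(2.525 + 10.866) = −39.0146.
Balance: K_A = K_B + 5.191×ρ, so ρ = (K_A − K_B)/5.191 = 15.2612/5.191 = 2.94 g cm⁻³.

2.94 g cm⁻³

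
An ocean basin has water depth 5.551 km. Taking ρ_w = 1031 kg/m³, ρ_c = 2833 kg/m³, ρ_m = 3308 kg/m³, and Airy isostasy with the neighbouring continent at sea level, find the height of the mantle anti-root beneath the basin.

21.1 km

In Airy isostatic equilibrium: replacing crust with seawater at the top is compensated by replacing crust with mantle at the base: d (ρ_c − ρ_w) = a (ρ_m − ρ_c).
a = d (ρ_c − ρ_w)/(ρ_m − ρ_c) = 5.551 km × 1802/475 = 21.1 km.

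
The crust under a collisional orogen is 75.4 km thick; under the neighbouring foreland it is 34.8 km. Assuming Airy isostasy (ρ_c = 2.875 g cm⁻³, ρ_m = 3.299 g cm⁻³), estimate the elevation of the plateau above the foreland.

5.22 km

Excess crust Δ = 75.4 km − 34.8 km = 40.6 km, split between elevation h and root r with h + r = Δ.
Airy balance ρ_c h = (ρ_m − ρ_c) r gives r = h ρ_c/(ρ_m − ρ_c), so h (1 + ρ_c/(ρ_m − ρ_c)) = Δ, i.e. h = Δ (ρ_m − ρ_c)/ρ_m.
h = 40.6 km × 0.424/3.299 = 5.22 km.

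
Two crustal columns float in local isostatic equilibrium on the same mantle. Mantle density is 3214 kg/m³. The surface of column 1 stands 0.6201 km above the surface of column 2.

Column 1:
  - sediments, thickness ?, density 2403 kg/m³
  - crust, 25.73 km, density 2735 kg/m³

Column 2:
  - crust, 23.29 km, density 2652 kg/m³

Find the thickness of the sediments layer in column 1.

Take the compensation level at the base of the deeper column (depth z_c below the surface of column 1) and equate Σ ρ_i t_i down to z_c; mantle fills any gap and the z_c terms cancel.
Column 1: x×2403 + 25.73×2735 + (z_c − 25.73 − x)×3214
Column 2: 0.6201×0 + 23.29×2652 + (z_c − 0.6201 − 23.29)×3214
The z_c×3214 term appears on both sides and cancels. Collect the known terms of each column as K = Σ(ρt)_known − 3214 × (depth of known layers): K_1 = 70371.55 − 3214×25.73 = −12324.67; K_2 = 61765.08 − 3214×(0.6201 + 23.29) = −15081.9814.
Balance: K_1 − x×(3214 − 2403) = K_2, so x = (K_1 − K_2)/(3214 − 2403) = 2757.31/811 = 3.4 km.

3.4 km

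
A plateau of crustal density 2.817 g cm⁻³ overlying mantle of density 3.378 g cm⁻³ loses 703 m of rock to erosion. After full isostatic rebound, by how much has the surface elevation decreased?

Rebound u = e ρ_c/ρ_m = 703 m × 2.817/3.378 = 586.2 m.
Net surface drop = e − u = 703 m − 586.2 m = e (ρ_m − ρ_c)/ρ_m = 117 m.

117 m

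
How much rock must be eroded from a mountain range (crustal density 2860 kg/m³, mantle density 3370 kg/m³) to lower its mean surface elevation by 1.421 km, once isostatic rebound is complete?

9.39 km

Net drop Δ = e − u = e − e ρ_c/ρ_m = e (ρ_m − ρ_c)/ρ_m.
e = Δ ρ_m/(ρ_m − ρ_c) = 1.421 km × 3370/510 = 9.39 km.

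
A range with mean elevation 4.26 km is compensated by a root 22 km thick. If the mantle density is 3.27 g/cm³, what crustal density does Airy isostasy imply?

ρ_c h = (ρ_m − ρ_c) r → ρ_c (h + r) = ρ_m r → ρ_c = ρ_m r / (h + r).
ρ_c = 3.27 × 22 km / (4.26 km + 22 km) = 2.74 g/cm³.

2.74 g/cm³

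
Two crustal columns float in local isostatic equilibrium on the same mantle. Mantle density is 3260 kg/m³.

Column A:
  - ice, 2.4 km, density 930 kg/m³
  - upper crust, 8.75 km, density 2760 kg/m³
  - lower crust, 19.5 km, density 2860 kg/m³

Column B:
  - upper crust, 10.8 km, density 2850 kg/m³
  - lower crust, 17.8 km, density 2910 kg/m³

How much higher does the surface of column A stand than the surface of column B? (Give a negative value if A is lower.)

2.18 km

For any compensation level in the mantle, the mantle terms cancel and isostasy reduces to e = (Σt_A − Σt_B) − (Σ(ρt)_A − Σ(ρt)_B) / ρ_m.
Σt_A = 30.65 km; Σt_B = 28.6 km; Σ(ρt)_A = 82152; Σ(ρt)_B = 82578 (in km·kg/m³).
e = (30.65 − 28.6) − (82152 − 82578) / 3260 = 2.18 km.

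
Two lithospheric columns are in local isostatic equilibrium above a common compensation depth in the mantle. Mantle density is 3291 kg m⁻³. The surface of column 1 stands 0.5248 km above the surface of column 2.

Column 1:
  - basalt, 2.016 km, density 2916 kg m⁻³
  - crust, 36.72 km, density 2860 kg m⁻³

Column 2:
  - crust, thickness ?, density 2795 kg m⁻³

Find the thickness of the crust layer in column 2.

Take the compensation level at the base of the deeper column (depth z_c below the surface of column 1) and equate Σ ρ_i t_i down to z_c; mantle fills any gap and the z_c terms cancel.
Column 1: 2.016×2916 + 36.72×2860 + (z_c − 38.736)×3291
Column 2: 0.5248×0 + x×2795 + (z_c − 0.5248 − 0 − x)×3291
The z_c×3291 term appears on both sides and cancels. Collect the known terms of each column as K = Σ(ρt)_known − 3291 × (depth of known layers): K_1 = 110897.856 − 3291×38.736 = −16582.32; K_2 = 0 − 3291×(0.5248 + 0) = −1727.1168.
Balance: K_1 = K_2 − x×(3291 − 2795), so x = (K_2 − K_1)/(3291 − 2795) = 14855.2/496 = 30 km.

30 km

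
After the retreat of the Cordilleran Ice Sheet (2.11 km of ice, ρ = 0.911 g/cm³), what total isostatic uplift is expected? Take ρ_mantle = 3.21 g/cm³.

Removing the load lets mantle flow back in; uplift u satisfies ρ_ice t = ρ_m u.
u = t ρ_ice/ρ_m = 2.11 km × 0.911/3.21 = 0.599 km.

0.599 km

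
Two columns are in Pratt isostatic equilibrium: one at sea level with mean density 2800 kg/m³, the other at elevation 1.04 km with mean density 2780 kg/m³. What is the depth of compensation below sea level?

ρ_ref D = ρ (D + h) → D (ρ_ref − ρ) = ρ h.
D = ρ h/(ρ_ref − ρ) = 2780 × 1.04 km/(2800 − 2780) = 145 km.

145 km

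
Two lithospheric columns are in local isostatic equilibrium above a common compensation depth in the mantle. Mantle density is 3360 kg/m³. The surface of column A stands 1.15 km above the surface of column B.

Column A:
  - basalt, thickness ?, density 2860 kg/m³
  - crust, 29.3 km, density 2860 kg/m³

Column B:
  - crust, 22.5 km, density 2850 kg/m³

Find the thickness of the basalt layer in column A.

1.38 km

Take the compensation level at the base of the deeper column (depth z_c below the surface of column A) and equate Σ ρ_i t_i down to z_c; mantle fills any gap and the z_c terms cancel.
Column A: x×2860 + 29.3×2860 + (z_c − 29.3 − x)×3360
Column B: 1.15×0 + 22.5×2850 + (z_c − 1.15 − 22.5)×3360
The z_c×3360 term appears on both sides and cancels. Collect the known terms of each column as K = Σ(ρt)_known − 3360 × (depth of known layers): K_A = 83798 − 3360×29.3 = −14650; K_B = 64125 − 3360×(1.15 + 22.5) = −15339.
Balance: K_A − x×(3360 − 2860) = K_B, so x = (K_A − K_B)/(3360 − 2860) = 689/500 = 1.38 km.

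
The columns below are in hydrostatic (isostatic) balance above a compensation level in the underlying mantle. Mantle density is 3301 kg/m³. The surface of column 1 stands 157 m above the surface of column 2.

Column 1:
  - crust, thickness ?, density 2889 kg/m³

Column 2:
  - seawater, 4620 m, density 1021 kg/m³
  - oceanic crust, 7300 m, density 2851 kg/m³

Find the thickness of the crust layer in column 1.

Take the compensation level at the base of the deeper column (depth z_c below the surface of column 1) and equate Σ ρ_i t_i down to z_c; mantle fills any gap and the z_c terms cancel.
Column 1: x×2889 + (z_c − 0 − x)×3301
Column 2: 157×0 + 4620×1021 + 7300×2851 + (z_c − 157 − 11920)×3301
The z_c×3301 term appears on both sides and cancels. Collect the known terms of each column as K = Σ(ρt)_known − 3301 × (depth of known layers): K_1 = 0 − 3301×0 = 0; K_2 = 25529320 − 3301×(157 + 11920) = −14336857.
Balance: K_1 − x×(3301 − 2889) = K_2, so x = (K_1 − K_2)/(3301 − 2889) = 14336900/412 = 34800 m.

34800 m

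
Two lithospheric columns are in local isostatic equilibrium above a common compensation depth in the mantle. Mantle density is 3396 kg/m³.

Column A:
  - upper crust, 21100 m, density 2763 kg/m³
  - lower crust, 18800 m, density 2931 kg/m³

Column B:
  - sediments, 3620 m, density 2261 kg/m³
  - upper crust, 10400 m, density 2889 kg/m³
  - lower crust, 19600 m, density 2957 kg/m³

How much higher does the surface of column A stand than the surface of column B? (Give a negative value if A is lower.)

For any compensation level in the mantle, the mantle terms cancel and isostasy reduces to e = (Σt_A − Σt_B) − (Σ(ρt)_A − Σ(ρt)_B) / ρ_m.
Σt_A = 39900 m; Σt_B = 33620 m; Σ(ρt)_A = 113402100; Σ(ρt)_B = 96187620 (in m·kg/m³).
e = (39900 − 33620) − (113402100 − 96187620) / 3396 = 1210 m.

1210 m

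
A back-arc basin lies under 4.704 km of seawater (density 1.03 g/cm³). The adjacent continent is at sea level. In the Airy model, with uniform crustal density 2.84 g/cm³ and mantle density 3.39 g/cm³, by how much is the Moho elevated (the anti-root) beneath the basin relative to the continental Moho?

15.5 km

By Archimedes' principle applied to the lithosphere: replacing crust with seawater at the top is compensated by replacing crust with mantle at the base: d (ρ_c − ρ_w) = a (ρ_m − ρ_c).
a = d (ρ_c − ρ_w)/(ρ_m − ρ_c) = 4.704 km × 1.81/0.55 = 15.5 km.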